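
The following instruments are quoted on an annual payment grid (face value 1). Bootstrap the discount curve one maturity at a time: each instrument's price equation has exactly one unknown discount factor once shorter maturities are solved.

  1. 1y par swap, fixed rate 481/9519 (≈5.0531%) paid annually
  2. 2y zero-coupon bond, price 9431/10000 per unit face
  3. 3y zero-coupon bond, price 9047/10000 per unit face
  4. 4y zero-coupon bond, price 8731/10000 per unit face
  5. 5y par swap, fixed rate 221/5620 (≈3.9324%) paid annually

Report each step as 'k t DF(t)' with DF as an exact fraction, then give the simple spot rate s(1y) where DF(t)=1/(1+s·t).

1 1 9519/10000
2 2 9431/10000
3 3 9047/10000
4 4 8731/10000
5 5 1029/1250
s(1y) = (1/(9519/10000) − 1)/(1) = 481/9519 ≈ 5.0531%

step 1 [1y] swap r/1=481/9519: DF=(1 − 481/9519·(0))/(1+481/9519) = 9519/10000 ≈ 0.951900
step 2 [2y] zero: DF = P = 9431/10000 ≈ 0.943100
step 3 [3y] zero: DF = P = 9047/10000 ≈ 0.904700
step 4 [4y] zero: DF = P = 8731/10000 ≈ 0.873100
step 5 [5y] swap r/1=221/5620: DF=(1 − 221/5620·(0.951900+0.943100+0.904700+0.873100))/(1+221/5620) = 1029/1250 ≈ 0.823200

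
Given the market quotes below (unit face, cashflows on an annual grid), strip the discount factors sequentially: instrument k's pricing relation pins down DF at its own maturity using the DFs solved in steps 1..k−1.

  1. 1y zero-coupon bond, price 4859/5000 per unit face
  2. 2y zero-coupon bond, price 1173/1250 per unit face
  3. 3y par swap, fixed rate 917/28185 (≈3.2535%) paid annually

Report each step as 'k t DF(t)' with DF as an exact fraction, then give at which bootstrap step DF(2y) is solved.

1 1 4859/5000
2 2 1173/1250
3 3 9083/10000
DF(2y) is solved at step 2

step 1 [1y] zero: DF = P = 4859/5000 ≈ 0.971800
step 2 [2y] zero: DF = P = 1173/1250 ≈ 0.938400
step 3 [3y] swap r/1=917/28185: DF=(1 − 917/28185·(0.971800+0.938400))/(1+917/28185) = 9083/10000 ≈ 0.908300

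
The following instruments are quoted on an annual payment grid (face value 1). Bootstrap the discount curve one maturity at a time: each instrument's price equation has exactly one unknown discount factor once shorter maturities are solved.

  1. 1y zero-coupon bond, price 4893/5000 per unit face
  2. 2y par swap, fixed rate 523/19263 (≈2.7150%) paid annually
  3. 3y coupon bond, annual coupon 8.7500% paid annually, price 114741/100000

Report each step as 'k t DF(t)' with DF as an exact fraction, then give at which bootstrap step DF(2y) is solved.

1 1 4893/5000
2 2 9477/10000
3 3 9001/10000
DF(2y) is solved at step 2

step 1 [1y] zero: DF = P = 4893/5000 ≈ 0.978600
step 2 [2y] swap r/1=523/19263: DF=(1 − 523/19263·(0.978600))/(1+523/19263) = 9477/10000 ≈ 0.947700
step 3 [3y] bond c/1=7/80: DF=(114741/100000 − 7/80·(0.978600+0.947700))/(1+7/80) = 9001/10000 ≈ 0.900100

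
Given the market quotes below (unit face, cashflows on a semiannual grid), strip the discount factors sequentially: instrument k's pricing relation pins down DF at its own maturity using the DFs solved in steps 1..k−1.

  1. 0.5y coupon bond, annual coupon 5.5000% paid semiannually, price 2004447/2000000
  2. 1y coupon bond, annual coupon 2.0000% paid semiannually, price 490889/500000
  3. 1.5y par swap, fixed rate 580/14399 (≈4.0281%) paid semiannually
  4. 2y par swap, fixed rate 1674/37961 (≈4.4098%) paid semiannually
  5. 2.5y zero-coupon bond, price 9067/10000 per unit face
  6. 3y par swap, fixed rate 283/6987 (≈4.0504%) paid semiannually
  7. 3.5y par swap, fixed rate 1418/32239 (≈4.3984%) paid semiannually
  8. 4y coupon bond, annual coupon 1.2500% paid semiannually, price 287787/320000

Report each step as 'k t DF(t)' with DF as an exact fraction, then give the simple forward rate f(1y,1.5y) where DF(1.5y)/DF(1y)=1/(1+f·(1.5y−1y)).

step 1 [0.5y] bond c/2=11/400: DF=(2004447/2000000 − 11/400·(0))/(1+11/400) = 4877/5000 ≈ 0.975400
step 2 [1y] bond c/2=1/100: DF=(490889/500000 − 1/100·(0.975400))/(1+1/100) = 1203/1250 ≈ 0.962400
step 3 [1.5y] swap r/2=290/14399: DF=(1 − 290/14399·(0.975400+0.962400))/(1+290/14399) = 471/500 ≈ 0.942000
step 4 [2y] swap r/2=837/37961: DF=(1 − 837/37961·(0.975400+0.962400+0.942000))/(1+837/37961) = 9163/10000 ≈ 0.916300
step 5 [2.5y] zero: DF = P = 9067/10000 ≈ 0.906700
step 6 [3y] swap r/2=283/13974: DF=(1 − 283/13974·(0.975400+0.962400+0.942000+0.916300+0.906700))/(1+283/13974) = 2217/2500 ≈ 0.886800
step 7 [3.5y] swap r/2=709/32239: DF=(1 − 709/32239·(0.975400+0.962400+0.942000+0.916300+0.906700+0.886800))/(1+709/32239) = 4291/5000 ≈ 0.858200
step 8 [4y] bond c/2=1/160: DF=(287787/320000 − 1/160·(0.975400+0.962400+0.942000+0.916300+0.906700+0.886800+0.858200))/(1+1/160) = 8537/10000 ≈ 0.853700

1 1/2 4877/5000
2 1 1203/1250
3 3/2 471/500
4 2 9163/10000
5 5/2 9067/10000
6 3 2217/2500
7 7/2 4291/5000
8 4 8537/10000
f(1y,1.5y) = ((1203/1250)/(471/500) − 1)/(1/2) = 34/785 ≈ 4.3312%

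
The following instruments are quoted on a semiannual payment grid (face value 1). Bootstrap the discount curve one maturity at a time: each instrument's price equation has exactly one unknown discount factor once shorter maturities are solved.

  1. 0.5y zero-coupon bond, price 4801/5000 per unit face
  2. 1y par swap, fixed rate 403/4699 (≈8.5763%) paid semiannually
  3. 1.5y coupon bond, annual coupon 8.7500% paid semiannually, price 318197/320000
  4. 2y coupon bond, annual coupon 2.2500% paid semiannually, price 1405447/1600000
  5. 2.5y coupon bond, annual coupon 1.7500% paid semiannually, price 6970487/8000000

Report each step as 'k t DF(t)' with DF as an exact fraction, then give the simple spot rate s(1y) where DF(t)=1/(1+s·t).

1 1/2 4801/5000
2 1 4597/5000
3 3/2 8739/10000
4 2 419/500
5 5/2 4163/5000
s(1y) = (1/(4597/5000) − 1)/(1) = 403/4597 ≈ 8.7666%

step 1 [0.5y] zero: DF = P = 4801/5000 ≈ 0.960200
step 2 [1y] swap r/2=403/9398: DF=(1 − 403/9398·(0.960200))/(1+403/9398) = 4597/5000 ≈ 0.919400
step 3 [1.5y] bond c/2=7/160: DF=(318197/320000 − 7/160·(0.960200+0.919400))/(1+7/160) = 8739/10000 ≈ 0.873900
step 4 [2y] bond c/2=9/800: DF=(1405447/1600000 − 9/800·(0.960200+0.919400+0.873900))/(1+9/800) = 419/500 ≈ 0.838000
step 5 [2.5y] bond c/2=7/800: DF=(6970487/8000000 − 7/800·(0.960200+0.919400+0.873900+0.838000))/(1+7/800) = 4163/5000 ≈ 0.832600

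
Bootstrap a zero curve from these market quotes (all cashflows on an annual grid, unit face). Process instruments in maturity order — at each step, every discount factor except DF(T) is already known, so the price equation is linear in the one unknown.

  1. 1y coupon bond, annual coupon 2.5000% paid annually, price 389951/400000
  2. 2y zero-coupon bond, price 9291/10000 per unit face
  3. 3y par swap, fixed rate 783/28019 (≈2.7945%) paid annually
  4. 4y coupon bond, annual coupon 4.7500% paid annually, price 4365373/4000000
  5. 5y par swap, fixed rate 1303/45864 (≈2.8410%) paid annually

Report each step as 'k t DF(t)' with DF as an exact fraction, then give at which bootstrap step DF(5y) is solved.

step 1 [1y] bond c/1=1/40: DF=(389951/400000 − 1/40·(0))/(1+1/40) = 9511/10000 ≈ 0.951100
step 2 [2y] zero: DF = P = 9291/10000 ≈ 0.929100
step 3 [3y] swap r/1=783/28019: DF=(1 − 783/28019·(0.951100+0.929100))/(1+783/28019) = 9217/10000 ≈ 0.921700
step 4 [4y] bond c/1=19/400: DF=(4365373/4000000 − 19/400·(0.951100+0.929100+0.921700))/(1+19/400) = 2287/2500 ≈ 0.914800
step 5 [5y] swap r/1=1303/45864: DF=(1 − 1303/45864·(0.951100+0.929100+0.921700+0.914800))/(1+1303/45864) = 8697/10000 ≈ 0.869700

1 1 9511/10000
2 2 9291/10000
3 3 9217/10000
4 4 2287/2500
5 5 8697/10000
DF(5y) is solved at step 5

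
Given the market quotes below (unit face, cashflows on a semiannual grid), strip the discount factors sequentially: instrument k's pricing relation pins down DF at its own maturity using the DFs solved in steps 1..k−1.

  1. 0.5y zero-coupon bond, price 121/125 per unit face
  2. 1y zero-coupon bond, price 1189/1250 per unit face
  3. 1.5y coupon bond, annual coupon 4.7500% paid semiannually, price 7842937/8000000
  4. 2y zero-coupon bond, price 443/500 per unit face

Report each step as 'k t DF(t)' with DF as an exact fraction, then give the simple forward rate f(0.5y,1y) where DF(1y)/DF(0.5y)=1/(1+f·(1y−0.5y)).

step 1 [0.5y] zero: DF = P = 121/125 ≈ 0.968000
step 2 [1y] zero: DF = P = 1189/1250 ≈ 0.951200
step 3 [1.5y] bond c/2=19/800: DF=(7842937/8000000 − 19/800·(0.968000+0.951200))/(1+19/800) = 9131/10000 ≈ 0.913100
step 4 [2y] zero: DF = P = 443/500 ≈ 0.886000

1 1/2 121/125
2 1 1189/1250
3 3/2 9131/10000
4 2 443/500
f(0.5y,1y) = ((121/125)/(1189/1250) − 1)/(1/2) = 42/1189 ≈ 3.5324%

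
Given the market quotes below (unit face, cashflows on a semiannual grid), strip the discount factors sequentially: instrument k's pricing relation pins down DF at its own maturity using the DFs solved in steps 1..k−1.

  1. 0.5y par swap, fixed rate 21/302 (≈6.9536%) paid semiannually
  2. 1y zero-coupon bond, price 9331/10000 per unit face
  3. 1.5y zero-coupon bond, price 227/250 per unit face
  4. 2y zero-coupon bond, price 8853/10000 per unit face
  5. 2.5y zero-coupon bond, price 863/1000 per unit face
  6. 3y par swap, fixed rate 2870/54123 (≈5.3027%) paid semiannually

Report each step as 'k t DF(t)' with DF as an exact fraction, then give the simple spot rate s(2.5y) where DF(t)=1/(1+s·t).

1 1/2 604/625
2 1 9331/10000
3 3/2 227/250
4 2 8853/10000
5 5/2 863/1000
6 3 1713/2000
s(2.5y) = (1/(863/1000) − 1)/(5/2) = 274/4315 ≈ 6.3499%

step 1 [0.5y] swap r/2=21/604: DF=(1 − 21/604·(0))/(1+21/604) = 604/625 ≈ 0.966400
step 2 [1y] zero: DF = P = 9331/10000 ≈ 0.933100
step 3 [1.5y] zero: DF = P = 227/250 ≈ 0.908000
step 4 [2y] zero: DF = P = 8853/10000 ≈ 0.885300
step 5 [2.5y] zero: DF = P = 863/1000 ≈ 0.863000
step 6 [3y] swap r/2=1435/54123: DF=(1 − 1435/54123·(0.966400+0.933100+0.908000+0.885300+0.863000))/(1+1435/54123) = 1713/2000 ≈ 0.856500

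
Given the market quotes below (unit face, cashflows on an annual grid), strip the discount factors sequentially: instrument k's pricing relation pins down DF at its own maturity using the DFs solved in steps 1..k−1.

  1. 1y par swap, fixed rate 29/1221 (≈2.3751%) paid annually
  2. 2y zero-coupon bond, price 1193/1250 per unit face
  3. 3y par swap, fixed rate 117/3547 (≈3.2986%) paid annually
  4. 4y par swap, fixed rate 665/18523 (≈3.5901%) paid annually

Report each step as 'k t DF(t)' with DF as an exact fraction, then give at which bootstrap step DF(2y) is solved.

step 1 [1y] swap r/1=29/1221: DF=(1 − 29/1221·(0))/(1+29/1221) = 1221/1250 ≈ 0.976800
step 2 [2y] zero: DF = P = 1193/1250 ≈ 0.954400
step 3 [3y] swap r/1=117/3547: DF=(1 − 117/3547·(0.976800+0.954400))/(1+117/3547) = 1133/1250 ≈ 0.906400
step 4 [4y] swap r/1=665/18523: DF=(1 − 665/18523·(0.976800+0.954400+0.906400))/(1+665/18523) = 867/1000 ≈ 0.867000

1 1 1221/1250
2 2 1193/1250
3 3 1133/1250
4 4 867/1000
DF(2y) is solved at step 2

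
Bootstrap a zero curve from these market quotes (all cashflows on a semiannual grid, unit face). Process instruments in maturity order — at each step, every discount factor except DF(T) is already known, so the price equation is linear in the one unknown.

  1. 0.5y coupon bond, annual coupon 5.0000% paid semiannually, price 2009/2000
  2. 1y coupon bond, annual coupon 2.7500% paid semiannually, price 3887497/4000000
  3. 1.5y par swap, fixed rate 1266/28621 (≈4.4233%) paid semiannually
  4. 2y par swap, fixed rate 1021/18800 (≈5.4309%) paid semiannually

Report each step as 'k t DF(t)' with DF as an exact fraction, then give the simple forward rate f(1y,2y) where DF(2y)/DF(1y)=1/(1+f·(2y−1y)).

step 1 [0.5y] bond c/2=1/40: DF=(2009/2000 − 1/40·(0))/(1+1/40) = 49/50 ≈ 0.980000
step 2 [1y] bond c/2=11/800: DF=(3887497/4000000 − 11/800·(0.980000))/(1+11/800) = 4727/5000 ≈ 0.945400
step 3 [1.5y] swap r/2=633/28621: DF=(1 − 633/28621·(0.980000+0.945400))/(1+633/28621) = 9367/10000 ≈ 0.936700
step 4 [2y] swap r/2=1021/37600: DF=(1 − 1021/37600·(0.980000+0.945400+0.936700))/(1+1021/37600) = 8979/10000 ≈ 0.897900

1 1/2 49/50
2 1 4727/5000
3 3/2 9367/10000
4 2 8979/10000
f(1y,2y) = ((4727/5000)/(8979/10000) − 1)/(1) = 475/8979 ≈ 5.2901%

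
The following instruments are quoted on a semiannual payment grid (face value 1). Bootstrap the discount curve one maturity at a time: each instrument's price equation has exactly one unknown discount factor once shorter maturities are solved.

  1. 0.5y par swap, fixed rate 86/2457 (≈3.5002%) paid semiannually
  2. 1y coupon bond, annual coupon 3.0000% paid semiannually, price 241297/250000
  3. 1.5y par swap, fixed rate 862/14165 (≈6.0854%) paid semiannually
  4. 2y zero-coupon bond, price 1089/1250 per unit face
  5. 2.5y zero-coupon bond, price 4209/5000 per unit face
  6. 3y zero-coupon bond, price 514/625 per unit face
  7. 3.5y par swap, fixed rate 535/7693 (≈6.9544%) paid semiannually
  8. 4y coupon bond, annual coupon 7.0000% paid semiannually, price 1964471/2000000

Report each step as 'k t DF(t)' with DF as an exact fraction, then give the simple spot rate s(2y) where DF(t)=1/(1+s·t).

1 1/2 2457/2500
2 1 2341/2500
3 3/2 4569/5000
4 2 1089/1250
5 5/2 4209/5000
6 3 514/625
7 7/2 393/500
8 4 7409/10000
s(2y) = (1/(1089/1250) − 1)/(2) = 161/2178 ≈ 7.3921%

step 1 [0.5y] swap r/2=43/2457: DF=(1 − 43/2457·(0))/(1+43/2457) = 2457/2500 ≈ 0.982800
step 2 [1y] bond c/2=3/200: DF=(241297/250000 − 3/200·(0.982800))/(1+3/200) = 2341/2500 ≈ 0.936400
step 3 [1.5y] swap r/2=431/14165: DF=(1 − 431/14165·(0.982800+0.936400))/(1+431/14165) = 4569/5000 ≈ 0.913800
step 4 [2y] zero: DF = P = 1089/1250 ≈ 0.871200
step 5 [2.5y] zero: DF = P = 4209/5000 ≈ 0.841800
step 6 [3y] zero: DF = P = 514/625 ≈ 0.822400
step 7 [3.5y] swap r/2=535/15386: DF=(1 − 535/15386·(0.982800+0.936400+0.913800+0.871200+0.841800+0.822400))/(1+535/15386) = 393/500 ≈ 0.786000
step 8 [4y] bond c/2=7/200: DF=(1964471/2000000 − 7/200·(0.982800+0.936400+0.913800+0.871200+0.841800+0.822400+0.786000))/(1+7/200) = 7409/10000 ≈ 0.740900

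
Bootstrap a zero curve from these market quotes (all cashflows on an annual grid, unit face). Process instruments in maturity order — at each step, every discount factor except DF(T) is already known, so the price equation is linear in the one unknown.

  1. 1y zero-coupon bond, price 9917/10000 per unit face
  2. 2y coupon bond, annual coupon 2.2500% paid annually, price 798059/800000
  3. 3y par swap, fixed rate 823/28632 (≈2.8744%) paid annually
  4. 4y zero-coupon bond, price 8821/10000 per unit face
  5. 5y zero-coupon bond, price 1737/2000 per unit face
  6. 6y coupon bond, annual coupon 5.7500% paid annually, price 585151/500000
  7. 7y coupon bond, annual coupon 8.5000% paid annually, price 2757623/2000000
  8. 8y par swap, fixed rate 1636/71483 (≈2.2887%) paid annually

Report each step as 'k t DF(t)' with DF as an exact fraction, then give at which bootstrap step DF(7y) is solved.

step 1 [1y] zero: DF = P = 9917/10000 ≈ 0.991700
step 2 [2y] bond c/1=9/400: DF=(798059/800000 − 9/400·(0.991700))/(1+9/400) = 4769/5000 ≈ 0.953800
step 3 [3y] swap r/1=823/28632: DF=(1 − 823/28632·(0.991700+0.953800))/(1+823/28632) = 9177/10000 ≈ 0.917700
step 4 [4y] zero: DF = P = 8821/10000 ≈ 0.882100
step 5 [5y] zero: DF = P = 1737/2000 ≈ 0.868500
step 6 [6y] bond c/1=23/400: DF=(585151/500000 − 23/400·(0.991700+0.953800+0.917700+0.882100+0.868500))/(1+23/400) = 4279/5000 ≈ 0.855800
step 7 [7y] bond c/1=17/200: DF=(2757623/2000000 − 17/200·(0.991700+0.953800+0.917700+0.882100+0.868500+0.855800))/(1+17/200) = 8423/10000 ≈ 0.842300
step 8 [8y] swap r/1=1636/71483: DF=(1 − 1636/71483·(0.991700+0.953800+0.917700+0.882100+0.868500+0.855800+0.842300))/(1+1636/71483) = 2091/2500 ≈ 0.836400

1 1 9917/10000
2 2 4769/5000
3 3 9177/10000
4 4 8821/10000
5 5 1737/2000
6 6 4279/5000
7 7 8423/10000
8 8 2091/2500
DF(7y) is solved at step 7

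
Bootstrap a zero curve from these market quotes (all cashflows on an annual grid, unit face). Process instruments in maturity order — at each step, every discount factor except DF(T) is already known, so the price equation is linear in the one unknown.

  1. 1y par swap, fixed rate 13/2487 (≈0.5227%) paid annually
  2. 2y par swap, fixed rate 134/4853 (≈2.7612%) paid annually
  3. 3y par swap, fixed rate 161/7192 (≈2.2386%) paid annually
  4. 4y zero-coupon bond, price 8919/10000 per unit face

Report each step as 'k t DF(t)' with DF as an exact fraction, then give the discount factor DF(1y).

step 1 [1y] swap r/1=13/2487: DF=(1 − 13/2487·(0))/(1+13/2487) = 2487/2500 ≈ 0.994800
step 2 [2y] swap r/1=134/4853: DF=(1 − 134/4853·(0.994800))/(1+134/4853) = 1183/1250 ≈ 0.946400
step 3 [3y] swap r/1=161/7192: DF=(1 − 161/7192·(0.994800+0.946400))/(1+161/7192) = 2339/2500 ≈ 0.935600
step 4 [4y] zero: DF = P = 8919/10000 ≈ 0.891900

1 1 2487/2500
2 2 1183/1250
3 3 2339/2500
4 4 8919/10000
DF(1y) = 2487/2500 ≈ 0.994800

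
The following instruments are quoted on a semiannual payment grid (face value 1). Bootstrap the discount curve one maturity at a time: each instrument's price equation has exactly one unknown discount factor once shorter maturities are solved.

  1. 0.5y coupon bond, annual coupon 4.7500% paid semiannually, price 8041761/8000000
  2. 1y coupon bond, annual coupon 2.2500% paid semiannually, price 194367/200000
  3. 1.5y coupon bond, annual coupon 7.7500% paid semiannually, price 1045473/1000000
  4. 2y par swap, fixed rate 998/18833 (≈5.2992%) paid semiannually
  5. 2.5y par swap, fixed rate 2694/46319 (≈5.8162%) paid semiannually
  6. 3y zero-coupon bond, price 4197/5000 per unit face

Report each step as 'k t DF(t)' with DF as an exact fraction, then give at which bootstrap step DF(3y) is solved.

step 1 [0.5y] bond c/2=19/800: DF=(8041761/8000000 − 19/800·(0))/(1+19/800) = 9819/10000 ≈ 0.981900
step 2 [1y] bond c/2=9/800: DF=(194367/200000 − 9/800·(0.981900))/(1+9/800) = 9501/10000 ≈ 0.950100
step 3 [1.5y] bond c/2=31/800: DF=(1045473/1000000 − 31/800·(0.981900+0.950100))/(1+31/800) = 584/625 ≈ 0.934400
step 4 [2y] swap r/2=499/18833: DF=(1 − 499/18833·(0.981900+0.950100+0.934400))/(1+499/18833) = 4501/5000 ≈ 0.900200
step 5 [2.5y] swap r/2=1347/46319: DF=(1 − 1347/46319·(0.981900+0.950100+0.934400+0.900200))/(1+1347/46319) = 8653/10000 ≈ 0.865300
step 6 [3y] zero: DF = P = 4197/5000 ≈ 0.839400

1 1/2 9819/10000
2 1 9501/10000
3 3/2 584/625
4 2 4501/5000
5 5/2 8653/10000
6 3 4197/5000
DF(3y) is solved at step 6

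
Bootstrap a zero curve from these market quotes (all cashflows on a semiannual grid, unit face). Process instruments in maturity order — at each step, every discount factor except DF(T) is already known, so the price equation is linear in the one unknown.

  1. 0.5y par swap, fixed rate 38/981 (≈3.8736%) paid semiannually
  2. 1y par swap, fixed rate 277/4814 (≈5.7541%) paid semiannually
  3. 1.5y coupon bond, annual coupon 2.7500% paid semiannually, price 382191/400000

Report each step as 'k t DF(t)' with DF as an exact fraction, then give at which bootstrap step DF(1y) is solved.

step 1 [0.5y] swap r/2=19/981: DF=(1 − 19/981·(0))/(1+19/981) = 981/1000 ≈ 0.981000
step 2 [1y] swap r/2=277/9628: DF=(1 − 277/9628·(0.981000))/(1+277/9628) = 4723/5000 ≈ 0.944600
step 3 [1.5y] bond c/2=11/800: DF=(382191/400000 − 11/800·(0.981000+0.944600))/(1+11/800) = 2291/2500 ≈ 0.916400

1 1/2 981/1000
2 1 4723/5000
3 3/2 2291/2500
DF(1y) is solved at step 2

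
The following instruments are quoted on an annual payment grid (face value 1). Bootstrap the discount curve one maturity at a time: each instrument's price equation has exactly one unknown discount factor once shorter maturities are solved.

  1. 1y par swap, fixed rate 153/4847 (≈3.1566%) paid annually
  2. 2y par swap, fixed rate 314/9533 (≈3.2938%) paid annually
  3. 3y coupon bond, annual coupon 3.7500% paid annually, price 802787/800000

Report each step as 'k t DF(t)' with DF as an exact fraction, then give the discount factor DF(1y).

step 1 [1y] swap r/1=153/4847: DF=(1 − 153/4847·(0))/(1+153/4847) = 4847/5000 ≈ 0.969400
step 2 [2y] swap r/1=314/9533: DF=(1 − 314/9533·(0.969400))/(1+314/9533) = 2343/2500 ≈ 0.937200
step 3 [3y] bond c/1=3/80: DF=(802787/800000 − 3/80·(0.969400+0.937200))/(1+3/80) = 8983/10000 ≈ 0.898300

1 1 4847/5000
2 2 2343/2500
3 3 8983/10000
DF(1y) = 4847/5000 ≈ 0.969400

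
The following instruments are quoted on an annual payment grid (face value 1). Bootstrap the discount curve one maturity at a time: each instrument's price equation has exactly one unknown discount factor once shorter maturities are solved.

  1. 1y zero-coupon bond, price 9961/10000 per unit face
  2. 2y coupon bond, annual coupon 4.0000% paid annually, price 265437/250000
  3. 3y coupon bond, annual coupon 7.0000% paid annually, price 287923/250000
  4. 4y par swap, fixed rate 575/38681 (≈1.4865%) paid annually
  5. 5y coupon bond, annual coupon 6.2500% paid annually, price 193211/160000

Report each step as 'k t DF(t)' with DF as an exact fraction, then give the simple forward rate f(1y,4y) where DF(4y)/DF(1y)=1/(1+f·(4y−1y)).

step 1 [1y] zero: DF = P = 9961/10000 ≈ 0.996100
step 2 [2y] bond c/1=1/25: DF=(265437/250000 − 1/25·(0.996100))/(1+1/25) = 4913/5000 ≈ 0.982600
step 3 [3y] bond c/1=7/100: DF=(287923/250000 − 7/100·(0.996100+0.982600))/(1+7/100) = 9469/10000 ≈ 0.946900
step 4 [4y] swap r/1=575/38681: DF=(1 − 575/38681·(0.996100+0.982600+0.946900))/(1+575/38681) = 377/400 ≈ 0.942500
step 5 [5y] bond c/1=1/16: DF=(193211/160000 − 1/16·(0.996100+0.982600+0.946900+0.942500))/(1+1/16) = 909/1000 ≈ 0.909000

1 1 9961/10000
2 2 4913/5000
3 3 9469/10000
4 4 377/400
5 5 909/1000
f(1y,4y) = ((9961/10000)/(377/400) − 1)/(3) = 536/28275 ≈ 1.8957%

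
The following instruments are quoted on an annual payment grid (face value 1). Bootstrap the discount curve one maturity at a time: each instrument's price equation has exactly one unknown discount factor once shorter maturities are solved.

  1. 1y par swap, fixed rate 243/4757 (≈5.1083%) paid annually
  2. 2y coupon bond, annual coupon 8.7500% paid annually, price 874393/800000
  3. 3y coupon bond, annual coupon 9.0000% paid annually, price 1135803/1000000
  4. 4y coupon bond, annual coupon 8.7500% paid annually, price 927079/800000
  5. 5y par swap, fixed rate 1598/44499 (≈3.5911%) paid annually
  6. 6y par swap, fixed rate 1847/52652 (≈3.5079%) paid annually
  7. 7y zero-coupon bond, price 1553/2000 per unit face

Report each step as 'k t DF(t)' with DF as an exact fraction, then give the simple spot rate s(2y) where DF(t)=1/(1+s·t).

1 1 4757/5000
2 2 1857/2000
3 3 2217/2500
4 4 843/1000
5 5 4201/5000
6 6 8153/10000
7 7 1553/2000
s(2y) = (1/(1857/2000) − 1)/(2) = 143/3714 ≈ 3.8503%

step 1 [1y] swap r/1=243/4757: DF=(1 − 243/4757·(0))/(1+243/4757) = 4757/5000 ≈ 0.951400
step 2 [2y] bond c/1=7/80: DF=(874393/800000 − 7/80·(0.951400))/(1+7/80) = 1857/2000 ≈ 0.928500
step 3 [3y] bond c/1=9/100: DF=(1135803/1000000 − 9/100·(0.951400+0.928500))/(1+9/100) = 2217/2500 ≈ 0.886800
step 4 [4y] bond c/1=7/80: DF=(927079/800000 − 7/80·(0.951400+0.928500+0.886800))/(1+7/80) = 843/1000 ≈ 0.843000
step 5 [5y] swap r/1=1598/44499: DF=(1 − 1598/44499·(0.951400+0.928500+0.886800+0.843000))/(1+1598/44499) = 4201/5000 ≈ 0.840200
step 6 [6y] swap r/1=1847/52652: DF=(1 − 1847/52652·(0.951400+0.928500+0.886800+0.843000+0.840200))/(1+1847/52652) = 8153/10000 ≈ 0.815300
step 7 [7y] zero: DF = P = 1553/2000 ≈ 0.776500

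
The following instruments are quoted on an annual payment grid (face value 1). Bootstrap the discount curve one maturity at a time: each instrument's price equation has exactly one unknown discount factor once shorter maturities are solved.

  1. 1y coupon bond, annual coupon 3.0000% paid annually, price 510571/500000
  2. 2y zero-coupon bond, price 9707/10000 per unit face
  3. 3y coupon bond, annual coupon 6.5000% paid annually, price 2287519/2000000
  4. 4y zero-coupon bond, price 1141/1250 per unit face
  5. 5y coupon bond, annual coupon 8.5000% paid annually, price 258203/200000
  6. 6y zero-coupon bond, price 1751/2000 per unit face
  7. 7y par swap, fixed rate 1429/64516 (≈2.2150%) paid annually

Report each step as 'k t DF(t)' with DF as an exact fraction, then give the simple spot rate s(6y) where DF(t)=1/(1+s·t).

1 1 4957/5000
2 2 9707/10000
3 3 4771/5000
4 4 1141/1250
5 5 8899/10000
6 6 1751/2000
7 7 8571/10000
s(6y) = (1/(1751/2000) − 1)/(6) = 83/3502 ≈ 2.3701%

step 1 [1y] bond c/1=3/100: DF=(510571/500000 − 3/100·(0))/(1+3/100) = 4957/5000 ≈ 0.991400
step 2 [2y] zero: DF = P = 9707/10000 ≈ 0.970700
step 3 [3y] bond c/1=13/200: DF=(2287519/2000000 − 13/200·(0.991400+0.970700))/(1+13/200) = 4771/5000 ≈ 0.954200
step 4 [4y] zero: DF = P = 1141/1250 ≈ 0.912800
step 5 [5y] bond c/1=17/200: DF=(258203/200000 − 17/200·(0.991400+0.970700+0.954200+0.912800))/(1+17/200) = 8899/10000 ≈ 0.889900
step 6 [6y] zero: DF = P = 1751/2000 ≈ 0.875500
step 7 [7y] swap r/1=1429/64516: DF=(1 − 1429/64516·(0.991400+0.970700+0.954200+0.912800+0.889900+0.875500))/(1+1429/64516) = 8571/10000 ≈ 0.857100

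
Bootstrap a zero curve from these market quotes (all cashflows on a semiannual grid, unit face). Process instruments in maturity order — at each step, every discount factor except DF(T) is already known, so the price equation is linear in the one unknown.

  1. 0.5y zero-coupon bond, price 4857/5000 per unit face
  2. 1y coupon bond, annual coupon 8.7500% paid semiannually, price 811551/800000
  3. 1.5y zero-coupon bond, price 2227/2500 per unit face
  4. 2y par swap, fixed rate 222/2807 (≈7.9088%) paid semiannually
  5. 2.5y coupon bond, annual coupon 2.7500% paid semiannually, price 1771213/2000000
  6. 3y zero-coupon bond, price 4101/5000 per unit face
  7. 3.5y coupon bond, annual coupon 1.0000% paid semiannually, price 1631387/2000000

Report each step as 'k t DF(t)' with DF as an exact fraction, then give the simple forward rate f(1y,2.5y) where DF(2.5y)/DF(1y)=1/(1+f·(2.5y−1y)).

step 1 [0.5y] zero: DF = P = 4857/5000 ≈ 0.971400
step 2 [1y] bond c/2=7/160: DF=(811551/800000 − 7/160·(0.971400))/(1+7/160) = 582/625 ≈ 0.931200
step 3 [1.5y] zero: DF = P = 2227/2500 ≈ 0.890800
step 4 [2y] swap r/2=111/2807: DF=(1 − 111/2807·(0.971400+0.931200+0.890800))/(1+111/2807) = 8557/10000 ≈ 0.855700
step 5 [2.5y] bond c/2=11/800: DF=(1771213/2000000 − 11/800·(0.971400+0.931200+0.890800+0.855700))/(1+11/800) = 8241/10000 ≈ 0.824100
step 6 [3y] zero: DF = P = 4101/5000 ≈ 0.820200
step 7 [3.5y] bond c/2=1/200: DF=(1631387/2000000 − 1/200·(0.971400+0.931200+0.890800+0.855700+0.824100+0.820200))/(1+1/200) = 7853/10000 ≈ 0.785300

1 1/2 4857/5000
2 1 582/625
3 3/2 2227/2500
4 2 8557/10000
5 5/2 8241/10000
6 3 4101/5000
7 7/2 7853/10000
f(1y,2.5y) = ((582/625)/(8241/10000) − 1)/(3/2) = 238/2747 ≈ 8.6640%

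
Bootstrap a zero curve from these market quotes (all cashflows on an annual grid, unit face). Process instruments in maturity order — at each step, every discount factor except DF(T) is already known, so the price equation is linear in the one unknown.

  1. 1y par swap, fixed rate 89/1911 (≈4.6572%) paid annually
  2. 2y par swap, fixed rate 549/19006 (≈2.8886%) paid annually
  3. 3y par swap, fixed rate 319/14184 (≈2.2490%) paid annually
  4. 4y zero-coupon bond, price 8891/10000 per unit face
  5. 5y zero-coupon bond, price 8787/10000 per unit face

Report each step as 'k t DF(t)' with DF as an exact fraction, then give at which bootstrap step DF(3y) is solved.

1 1 1911/2000
2 2 9451/10000
3 3 4681/5000
4 4 8891/10000
5 5 8787/10000
DF(3y) is solved at step 3

step 1 [1y] swap r/1=89/1911: DF=(1 − 89/1911·(0))/(1+89/1911) = 1911/2000 ≈ 0.955500
step 2 [2y] swap r/1=549/19006: DF=(1 − 549/19006·(0.955500))/(1+549/19006) = 9451/10000 ≈ 0.945100
step 3 [3y] swap r/1=319/14184: DF=(1 − 319/14184·(0.955500+0.945100))/(1+319/14184) = 4681/5000 ≈ 0.936200
step 4 [4y] zero: DF = P = 8891/10000 ≈ 0.889100
step 5 [5y] zero: DF = P = 8787/10000 ≈ 0.878700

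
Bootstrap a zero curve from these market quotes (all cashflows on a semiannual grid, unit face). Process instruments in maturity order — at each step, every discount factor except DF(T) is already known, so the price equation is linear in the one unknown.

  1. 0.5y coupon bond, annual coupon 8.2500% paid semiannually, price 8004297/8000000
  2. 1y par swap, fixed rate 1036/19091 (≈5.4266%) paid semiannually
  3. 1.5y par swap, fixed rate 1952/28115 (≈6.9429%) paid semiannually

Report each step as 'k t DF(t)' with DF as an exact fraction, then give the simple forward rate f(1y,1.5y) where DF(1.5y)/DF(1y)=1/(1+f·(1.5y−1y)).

1 1/2 9609/10000
2 1 4741/5000
3 3/2 564/625
f(1y,1.5y) = ((4741/5000)/(564/625) − 1)/(1/2) = 229/2256 ≈ 10.1507%

step 1 [0.5y] bond c/2=33/800: DF=(8004297/8000000 − 33/800·(0))/(1+33/800) = 9609/10000 ≈ 0.960900
step 2 [1y] swap r/2=518/19091: DF=(1 − 518/19091·(0.960900))/(1+518/19091) = 4741/5000 ≈ 0.948200
step 3 [1.5y] swap r/2=976/28115: DF=(1 − 976/28115·(0.960900+0.948200))/(1+976/28115) = 564/625 ≈ 0.902400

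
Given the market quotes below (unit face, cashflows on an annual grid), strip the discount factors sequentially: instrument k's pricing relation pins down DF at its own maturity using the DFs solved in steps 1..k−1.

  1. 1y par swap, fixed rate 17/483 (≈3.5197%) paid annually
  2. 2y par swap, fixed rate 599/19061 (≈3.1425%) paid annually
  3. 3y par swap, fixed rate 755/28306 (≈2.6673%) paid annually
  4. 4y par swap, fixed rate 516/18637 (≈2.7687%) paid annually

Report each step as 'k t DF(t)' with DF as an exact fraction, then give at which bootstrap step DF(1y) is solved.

1 1 483/500
2 2 9401/10000
3 3 1849/2000
4 4 1121/1250
DF(1y) is solved at step 1

step 1 [1y] swap r/1=17/483: DF=(1 − 17/483·(0))/(1+17/483) = 483/500 ≈ 0.966000
step 2 [2y] swap r/1=599/19061: DF=(1 − 599/19061·(0.966000))/(1+599/19061) = 9401/10000 ≈ 0.940100
step 3 [3y] swap r/1=755/28306: DF=(1 − 755/28306·(0.966000+0.940100))/(1+755/28306) = 1849/2000 ≈ 0.924500
step 4 [4y] swap r/1=516/18637: DF=(1 − 516/18637·(0.966000+0.940100+0.924500))/(1+516/18637) = 1121/1250 ≈ 0.896800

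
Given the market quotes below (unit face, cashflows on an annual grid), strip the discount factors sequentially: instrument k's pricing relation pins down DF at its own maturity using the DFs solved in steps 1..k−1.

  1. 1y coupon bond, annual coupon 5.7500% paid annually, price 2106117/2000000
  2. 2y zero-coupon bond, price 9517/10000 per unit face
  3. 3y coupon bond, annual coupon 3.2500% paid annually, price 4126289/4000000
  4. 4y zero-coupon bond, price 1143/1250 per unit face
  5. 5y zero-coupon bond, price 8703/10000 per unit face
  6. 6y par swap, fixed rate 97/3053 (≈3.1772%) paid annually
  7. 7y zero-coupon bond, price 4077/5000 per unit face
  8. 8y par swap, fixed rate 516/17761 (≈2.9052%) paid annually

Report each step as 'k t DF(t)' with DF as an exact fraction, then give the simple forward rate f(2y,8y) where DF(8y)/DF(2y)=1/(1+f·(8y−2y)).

1 1 4979/5000
2 2 9517/10000
3 3 4689/5000
4 4 1143/1250
5 5 8703/10000
6 6 4127/5000
7 7 4077/5000
8 8 496/625
f(2y,8y) = ((9517/10000)/(496/625) − 1)/(6) = 17/512 ≈ 3.3203%

step 1 [1y] bond c/1=23/400: DF=(2106117/2000000 − 23/400·(0))/(1+23/400) = 4979/5000 ≈ 0.995800
step 2 [2y] zero: DF = P = 9517/10000 ≈ 0.951700
step 3 [3y] bond c/1=13/400: DF=(4126289/4000000 − 13/400·(0.995800+0.951700))/(1+13/400) = 4689/5000 ≈ 0.937800
step 4 [4y] zero: DF = P = 1143/1250 ≈ 0.914400
step 5 [5y] zero: DF = P = 8703/10000 ≈ 0.870300
step 6 [6y] swap r/1=97/3053: DF=(1 − 97/3053·(0.995800+0.951700+0.937800+0.914400+0.870300))/(1+97/3053) = 4127/5000 ≈ 0.825400
step 7 [7y] zero: DF = P = 4077/5000 ≈ 0.815400
step 8 [8y] swap r/1=516/17761: DF=(1 − 516/17761·(0.995800+0.951700+0.937800+0.914400+0.870300+0.825400+0.815400))/(1+516/17761) = 496/625 ≈ 0.793600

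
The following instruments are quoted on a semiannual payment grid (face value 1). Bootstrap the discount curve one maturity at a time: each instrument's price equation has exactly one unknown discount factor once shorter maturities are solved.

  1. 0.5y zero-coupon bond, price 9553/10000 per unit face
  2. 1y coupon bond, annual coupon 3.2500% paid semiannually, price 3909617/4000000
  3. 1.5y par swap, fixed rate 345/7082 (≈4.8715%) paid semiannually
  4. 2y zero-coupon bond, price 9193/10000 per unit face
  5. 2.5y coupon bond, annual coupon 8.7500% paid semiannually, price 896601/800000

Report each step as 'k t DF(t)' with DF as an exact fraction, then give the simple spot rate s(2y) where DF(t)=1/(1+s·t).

1 1/2 9553/10000
2 1 1893/2000
3 3/2 931/1000
4 2 9193/10000
5 5/2 1833/2000
s(2y) = (1/(9193/10000) − 1)/(2) = 807/18386 ≈ 4.3892%

step 1 [0.5y] zero: DF = P = 9553/10000 ≈ 0.955300
step 2 [1y] bond c/2=13/800: DF=(3909617/4000000 − 13/800·(0.955300))/(1+13/800) = 1893/2000 ≈ 0.946500
step 3 [1.5y] swap r/2=345/14164: DF=(1 − 345/14164·(0.955300+0.946500))/(1+345/14164) = 931/1000 ≈ 0.931000
step 4 [2y] zero: DF = P = 9193/10000 ≈ 0.919300
step 5 [2.5y] bond c/2=7/160: DF=(896601/800000 − 7/160·(0.955300+0.946500+0.931000+0.919300))/(1+7/160) = 1833/2000 ≈ 0.916500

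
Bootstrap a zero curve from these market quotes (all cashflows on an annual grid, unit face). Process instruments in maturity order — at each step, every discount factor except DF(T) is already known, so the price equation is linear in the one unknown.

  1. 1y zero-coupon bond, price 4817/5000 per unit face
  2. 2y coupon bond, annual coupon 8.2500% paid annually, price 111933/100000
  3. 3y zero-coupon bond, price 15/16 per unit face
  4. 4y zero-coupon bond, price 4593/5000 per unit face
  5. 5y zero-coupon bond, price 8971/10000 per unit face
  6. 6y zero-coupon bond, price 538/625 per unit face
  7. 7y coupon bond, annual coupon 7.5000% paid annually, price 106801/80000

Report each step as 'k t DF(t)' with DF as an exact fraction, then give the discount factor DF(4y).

step 1 [1y] zero: DF = P = 4817/5000 ≈ 0.963400
step 2 [2y] bond c/1=33/400: DF=(111933/100000 − 33/400·(0.963400))/(1+33/400) = 4803/5000 ≈ 0.960600
step 3 [3y] zero: DF = P = 15/16 ≈ 0.937500
step 4 [4y] zero: DF = P = 4593/5000 ≈ 0.918600
step 5 [5y] zero: DF = P = 8971/10000 ≈ 0.897100
step 6 [6y] zero: DF = P = 538/625 ≈ 0.860800
step 7 [7y] bond c/1=3/40: DF=(106801/80000 − 3/40·(0.963400+0.960600+0.937500+0.918600+0.897100+0.860800))/(1+3/40) = 1711/2000 ≈ 0.855500

1 1 4817/5000
2 2 4803/5000
3 3 15/16
4 4 4593/5000
5 5 8971/10000
6 6 538/625
7 7 1711/2000
DF(4y) = 4593/5000 ≈ 0.918600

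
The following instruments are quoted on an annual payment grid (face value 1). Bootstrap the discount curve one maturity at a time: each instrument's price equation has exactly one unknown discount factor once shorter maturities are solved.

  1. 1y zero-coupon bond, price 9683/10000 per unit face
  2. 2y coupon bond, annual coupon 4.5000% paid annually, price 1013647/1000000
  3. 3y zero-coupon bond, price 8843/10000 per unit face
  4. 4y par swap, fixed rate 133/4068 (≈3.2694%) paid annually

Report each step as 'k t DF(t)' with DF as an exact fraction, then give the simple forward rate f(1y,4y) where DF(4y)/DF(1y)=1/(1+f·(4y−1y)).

step 1 [1y] zero: DF = P = 9683/10000 ≈ 0.968300
step 2 [2y] bond c/1=9/200: DF=(1013647/1000000 − 9/200·(0.968300))/(1+9/200) = 9283/10000 ≈ 0.928300
step 3 [3y] zero: DF = P = 8843/10000 ≈ 0.884300
step 4 [4y] swap r/1=133/4068: DF=(1 − 133/4068·(0.968300+0.928300+0.884300))/(1+133/4068) = 8803/10000 ≈ 0.880300

1 1 9683/10000
2 2 9283/10000
3 3 8843/10000
4 4 8803/10000
f(1y,4y) = ((9683/10000)/(8803/10000) − 1)/(3) = 880/26409 ≈ 3.3322%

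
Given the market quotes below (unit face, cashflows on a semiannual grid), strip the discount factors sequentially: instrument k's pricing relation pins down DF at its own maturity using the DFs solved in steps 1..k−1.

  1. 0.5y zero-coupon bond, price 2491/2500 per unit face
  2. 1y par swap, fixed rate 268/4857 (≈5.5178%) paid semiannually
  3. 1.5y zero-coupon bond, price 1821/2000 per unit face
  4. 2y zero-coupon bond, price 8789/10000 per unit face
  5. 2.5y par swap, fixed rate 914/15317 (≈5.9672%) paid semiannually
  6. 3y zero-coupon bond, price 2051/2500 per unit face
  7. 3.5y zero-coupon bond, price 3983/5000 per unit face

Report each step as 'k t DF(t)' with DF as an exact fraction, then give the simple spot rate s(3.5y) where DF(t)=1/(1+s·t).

step 1 [0.5y] zero: DF = P = 2491/2500 ≈ 0.996400
step 2 [1y] swap r/2=134/4857: DF=(1 − 134/4857·(0.996400))/(1+134/4857) = 1183/1250 ≈ 0.946400
step 3 [1.5y] zero: DF = P = 1821/2000 ≈ 0.910500
step 4 [2y] zero: DF = P = 8789/10000 ≈ 0.878900
step 5 [2.5y] swap r/2=457/15317: DF=(1 − 457/15317·(0.996400+0.946400+0.910500+0.878900))/(1+457/15317) = 8629/10000 ≈ 0.862900
step 6 [3y] zero: DF = P = 2051/2500 ≈ 0.820400
step 7 [3.5y] zero: DF = P = 3983/5000 ≈ 0.796600

1 1/2 2491/2500
2 1 1183/1250
3 3/2 1821/2000
4 2 8789/10000
5 5/2 8629/10000
6 3 2051/2500
7 7/2 3983/5000
s(3.5y) = (1/(3983/5000) − 1)/(7/2) = 2034/27881 ≈ 7.2953%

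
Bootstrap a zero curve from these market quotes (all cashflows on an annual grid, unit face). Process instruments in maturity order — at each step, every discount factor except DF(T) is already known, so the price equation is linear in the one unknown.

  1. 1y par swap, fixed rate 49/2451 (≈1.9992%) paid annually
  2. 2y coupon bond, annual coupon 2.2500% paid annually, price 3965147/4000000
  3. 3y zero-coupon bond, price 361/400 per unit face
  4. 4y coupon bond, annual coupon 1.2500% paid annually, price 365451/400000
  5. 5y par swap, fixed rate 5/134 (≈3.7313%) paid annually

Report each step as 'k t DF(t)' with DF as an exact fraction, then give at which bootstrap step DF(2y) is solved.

1 1 2451/2500
2 2 9479/10000
3 3 361/400
4 4 4337/5000
5 5 831/1000
DF(2y) is solved at step 2

step 1 [1y] swap r/1=49/2451: DF=(1 − 49/2451·(0))/(1+49/2451) = 2451/2500 ≈ 0.980400
step 2 [2y] bond c/1=9/400: DF=(3965147/4000000 − 9/400·(0.980400))/(1+9/400) = 9479/10000 ≈ 0.947900
step 3 [3y] zero: DF = P = 361/400 ≈ 0.902500
step 4 [4y] bond c/1=1/80: DF=(365451/400000 − 1/80·(0.980400+0.947900+0.902500))/(1+1/80) = 4337/5000 ≈ 0.867400
step 5 [5y] swap r/1=5/134: DF=(1 − 5/134·(0.980400+0.947900+0.902500+0.867400))/(1+5/134) = 831/1000 ≈ 0.831000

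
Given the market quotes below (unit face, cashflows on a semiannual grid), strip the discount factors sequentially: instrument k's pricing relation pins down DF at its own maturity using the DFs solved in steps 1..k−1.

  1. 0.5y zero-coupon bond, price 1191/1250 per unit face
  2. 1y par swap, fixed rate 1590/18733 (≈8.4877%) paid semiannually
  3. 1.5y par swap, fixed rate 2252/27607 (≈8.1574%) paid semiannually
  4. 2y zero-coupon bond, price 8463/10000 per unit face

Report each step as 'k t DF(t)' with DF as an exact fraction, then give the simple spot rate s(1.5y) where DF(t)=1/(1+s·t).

step 1 [0.5y] zero: DF = P = 1191/1250 ≈ 0.952800
step 2 [1y] swap r/2=795/18733: DF=(1 − 795/18733·(0.952800))/(1+795/18733) = 1841/2000 ≈ 0.920500
step 3 [1.5y] swap r/2=1126/27607: DF=(1 − 1126/27607·(0.952800+0.920500))/(1+1126/27607) = 4437/5000 ≈ 0.887400
step 4 [2y] zero: DF = P = 8463/10000 ≈ 0.846300

1 1/2 1191/1250
2 1 1841/2000
3 3/2 4437/5000
4 2 8463/10000
s(1.5y) = (1/(4437/5000) − 1)/(3/2) = 1126/13311 ≈ 8.4592%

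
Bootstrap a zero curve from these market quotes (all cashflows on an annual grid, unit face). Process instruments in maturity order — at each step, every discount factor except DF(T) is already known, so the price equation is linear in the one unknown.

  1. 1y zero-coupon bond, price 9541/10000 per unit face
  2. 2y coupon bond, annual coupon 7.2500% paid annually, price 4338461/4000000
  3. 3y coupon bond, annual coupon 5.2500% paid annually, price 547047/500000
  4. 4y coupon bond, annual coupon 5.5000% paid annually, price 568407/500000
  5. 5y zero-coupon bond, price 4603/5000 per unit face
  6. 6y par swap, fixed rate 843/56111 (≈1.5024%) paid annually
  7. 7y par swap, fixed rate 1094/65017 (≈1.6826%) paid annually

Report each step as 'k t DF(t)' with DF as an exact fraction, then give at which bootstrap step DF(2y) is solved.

step 1 [1y] zero: DF = P = 9541/10000 ≈ 0.954100
step 2 [2y] bond c/1=29/400: DF=(4338461/4000000 − 29/400·(0.954100))/(1+29/400) = 2367/2500 ≈ 0.946800
step 3 [3y] bond c/1=21/400: DF=(547047/500000 − 21/400·(0.954100+0.946800))/(1+21/400) = 9447/10000 ≈ 0.944700
step 4 [4y] bond c/1=11/200: DF=(568407/500000 − 11/200·(0.954100+0.946800+0.944700))/(1+11/200) = 2323/2500 ≈ 0.929200
step 5 [5y] zero: DF = P = 4603/5000 ≈ 0.920600
step 6 [6y] swap r/1=843/56111: DF=(1 − 843/56111·(0.954100+0.946800+0.944700+0.929200+0.920600))/(1+843/56111) = 9157/10000 ≈ 0.915700
step 7 [7y] swap r/1=1094/65017: DF=(1 − 1094/65017·(0.954100+0.946800+0.944700+0.929200+0.920600+0.915700))/(1+1094/65017) = 4453/5000 ≈ 0.890600

1 1 9541/10000
2 2 2367/2500
3 3 9447/10000
4 4 2323/2500
5 5 4603/5000
6 6 9157/10000
7 7 4453/5000
DF(2y) is solved at step 2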